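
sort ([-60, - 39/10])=[  -  60, - 39/10]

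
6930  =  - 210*( - 33)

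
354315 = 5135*69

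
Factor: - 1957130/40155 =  - 391426/8031 = - 2^1*3^ ( - 1 )*7^1*73^1  *383^1*2677^( - 1)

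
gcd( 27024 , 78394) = 2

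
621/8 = 621/8 = 77.62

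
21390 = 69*310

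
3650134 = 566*6449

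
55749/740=75 + 249/740   =  75.34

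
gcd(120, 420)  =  60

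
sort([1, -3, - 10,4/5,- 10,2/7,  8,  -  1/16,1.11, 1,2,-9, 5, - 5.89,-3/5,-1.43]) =[ - 10  , - 10,- 9,-5.89, - 3, - 1.43, - 3/5,-1/16, 2/7, 4/5,  1 , 1,1.11,2,  5, 8]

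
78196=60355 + 17841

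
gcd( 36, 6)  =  6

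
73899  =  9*8211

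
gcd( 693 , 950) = 1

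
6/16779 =2/5593 = 0.00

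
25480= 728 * 35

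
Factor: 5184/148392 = 2^3 * 229^ (-1) = 8/229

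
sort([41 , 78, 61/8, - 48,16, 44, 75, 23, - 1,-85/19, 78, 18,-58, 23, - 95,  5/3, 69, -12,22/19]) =[ - 95, - 58, - 48, - 12,  -  85/19,  -  1,22/19, 5/3,61/8,16, 18, 23, 23, 41,  44,69,75, 78, 78 ]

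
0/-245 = 0/1 = -0.00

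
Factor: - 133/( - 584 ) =2^( - 3)*7^1*19^1 * 73^ (-1 ) 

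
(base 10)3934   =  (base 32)3qu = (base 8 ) 7536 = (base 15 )1274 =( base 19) AH1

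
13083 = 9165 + 3918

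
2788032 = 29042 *96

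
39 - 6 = 33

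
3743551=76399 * 49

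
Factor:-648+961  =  313^1=313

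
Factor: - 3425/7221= - 3^(  -  1)*5^2*29^( - 1)* 83^( - 1 )*137^1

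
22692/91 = 22692/91 = 249.36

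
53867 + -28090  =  25777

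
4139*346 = 1432094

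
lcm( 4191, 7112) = 234696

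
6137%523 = 384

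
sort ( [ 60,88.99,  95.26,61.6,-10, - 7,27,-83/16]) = [  -  10,- 7, - 83/16, 27,  60,61.6,88.99,95.26 ] 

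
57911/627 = 57911/627 = 92.36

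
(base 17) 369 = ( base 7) 2565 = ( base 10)978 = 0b1111010010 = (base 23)1JC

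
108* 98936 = 10685088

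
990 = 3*330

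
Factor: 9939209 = 7^2*202841^1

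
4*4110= 16440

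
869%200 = 69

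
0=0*207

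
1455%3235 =1455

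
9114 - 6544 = 2570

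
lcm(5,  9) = 45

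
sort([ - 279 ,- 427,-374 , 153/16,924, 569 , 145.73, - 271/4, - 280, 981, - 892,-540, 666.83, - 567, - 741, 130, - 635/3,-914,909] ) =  [ - 914, -892, - 741 , - 567, - 540, -427 , - 374, - 280, - 279,- 635/3,  -  271/4,  153/16,130,145.73, 569,  666.83 , 909, 924, 981] 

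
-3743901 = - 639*5859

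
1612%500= 112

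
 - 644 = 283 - 927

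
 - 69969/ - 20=3498 + 9/20 = 3498.45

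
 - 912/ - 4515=304/1505 = 0.20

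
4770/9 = 530 =530.00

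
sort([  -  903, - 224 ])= [ -903, - 224]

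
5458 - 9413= - 3955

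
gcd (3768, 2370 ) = 6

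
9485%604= 425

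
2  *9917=19834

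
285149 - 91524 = 193625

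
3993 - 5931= - 1938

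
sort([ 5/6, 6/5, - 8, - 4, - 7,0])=[ - 8, - 7,  -  4, 0, 5/6 , 6/5 ] 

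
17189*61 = 1048529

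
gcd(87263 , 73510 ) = 1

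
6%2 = 0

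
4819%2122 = 575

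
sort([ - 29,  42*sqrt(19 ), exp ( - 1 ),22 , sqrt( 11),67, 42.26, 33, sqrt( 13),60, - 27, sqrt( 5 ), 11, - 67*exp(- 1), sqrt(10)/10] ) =[ - 29,- 27,  -  67*exp(-1 ), sqrt( 10 ) /10,  exp(-1), sqrt( 5 ),sqrt(11), sqrt (13 ), 11,  22,33, 42.26, 60, 67, 42*sqrt( 19) ] 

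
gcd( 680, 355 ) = 5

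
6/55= 6/55= 0.11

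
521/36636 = 521/36636 = 0.01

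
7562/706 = 10+251/353 = 10.71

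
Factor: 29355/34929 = 3^ ( - 1)*5^1*19^1 * 103^1 * 3881^( - 1 ) = 9785/11643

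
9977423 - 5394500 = 4582923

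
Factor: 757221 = 3^1*173^1*1459^1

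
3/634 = 3/634  =  0.00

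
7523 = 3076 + 4447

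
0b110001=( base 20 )29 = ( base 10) 49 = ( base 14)37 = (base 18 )2d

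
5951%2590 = 771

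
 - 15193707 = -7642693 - 7551014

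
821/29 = 821/29= 28.31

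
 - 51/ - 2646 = 17/882 = 0.02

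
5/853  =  5/853 =0.01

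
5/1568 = 5/1568=0.00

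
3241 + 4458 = 7699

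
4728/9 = 525 + 1/3 = 525.33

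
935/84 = 935/84 = 11.13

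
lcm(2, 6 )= 6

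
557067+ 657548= 1214615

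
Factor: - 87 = -3^1*  29^1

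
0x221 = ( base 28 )jd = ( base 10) 545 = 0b1000100001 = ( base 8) 1041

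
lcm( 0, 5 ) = 0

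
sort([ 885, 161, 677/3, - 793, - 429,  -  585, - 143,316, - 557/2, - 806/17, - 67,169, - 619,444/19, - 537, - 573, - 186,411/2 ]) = [ - 793, - 619 , - 585, - 573, - 537  , - 429, - 557/2,  -  186,  -  143, -67,-806/17, 444/19,161, 169, 411/2,677/3,316,  885]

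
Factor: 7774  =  2^1*13^2*23^1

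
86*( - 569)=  - 48934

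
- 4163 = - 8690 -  - 4527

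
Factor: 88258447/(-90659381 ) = - 47^(-1 )*281^1 * 349^( - 1 ) * 443^1*709^1 * 5527^( - 1 ) 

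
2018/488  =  4+33/244 = 4.14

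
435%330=105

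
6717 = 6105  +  612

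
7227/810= 8 + 83/90=8.92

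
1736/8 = 217 = 217.00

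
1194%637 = 557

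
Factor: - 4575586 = - 2^1*353^1*6481^1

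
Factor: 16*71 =1136= 2^4*71^1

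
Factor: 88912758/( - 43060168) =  - 44456379/21530084 = - 2^( - 2)*3^1*11^1*41^( - 1 )*53^(-1 )*443^1*2477^( - 1 )  *  3041^1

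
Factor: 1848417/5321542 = 2^( - 1)*3^1*67^ (-1 )*151^(-1)*263^ ( - 1)*616139^1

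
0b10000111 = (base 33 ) 43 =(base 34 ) 3X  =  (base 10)135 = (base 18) 79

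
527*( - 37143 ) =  - 19574361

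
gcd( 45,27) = 9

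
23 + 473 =496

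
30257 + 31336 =61593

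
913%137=91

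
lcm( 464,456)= 26448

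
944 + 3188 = 4132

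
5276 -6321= - 1045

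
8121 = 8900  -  779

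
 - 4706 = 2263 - 6969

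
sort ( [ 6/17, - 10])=[-10,6/17] 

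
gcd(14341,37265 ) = 1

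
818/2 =409=409.00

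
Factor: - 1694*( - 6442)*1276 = 13924666448 = 2^4*7^1*11^3 * 29^1 * 3221^1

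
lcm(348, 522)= 1044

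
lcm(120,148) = 4440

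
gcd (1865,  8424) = 1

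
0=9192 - 9192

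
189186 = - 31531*(-6 ) 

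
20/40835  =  4/8167 =0.00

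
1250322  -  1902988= -652666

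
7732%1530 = 82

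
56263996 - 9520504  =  46743492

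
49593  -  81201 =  - 31608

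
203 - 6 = 197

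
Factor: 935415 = 3^3 * 5^1*13^2*41^1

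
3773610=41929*90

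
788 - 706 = 82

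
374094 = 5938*63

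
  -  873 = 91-964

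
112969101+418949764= 531918865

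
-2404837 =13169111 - 15573948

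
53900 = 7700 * 7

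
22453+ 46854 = 69307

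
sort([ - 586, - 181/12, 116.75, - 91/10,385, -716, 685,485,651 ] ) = [  -  716, - 586,  -  181/12, - 91/10,116.75, 385,485,651, 685] 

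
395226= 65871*6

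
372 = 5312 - 4940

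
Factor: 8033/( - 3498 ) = -2^( - 1)*3^( - 1 )*11^(  -  1 )*29^1*53^ (  -  1 )*277^1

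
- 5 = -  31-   -  26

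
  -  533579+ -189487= - 723066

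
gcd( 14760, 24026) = 82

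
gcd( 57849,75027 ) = 3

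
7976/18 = 443 + 1/9= 443.11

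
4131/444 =1377/148 = 9.30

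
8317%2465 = 922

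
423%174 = 75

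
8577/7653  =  1 + 308/2551 = 1.12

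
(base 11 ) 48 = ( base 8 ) 64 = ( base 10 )52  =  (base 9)57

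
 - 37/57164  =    -  1 + 57127/57164 = - 0.00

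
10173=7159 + 3014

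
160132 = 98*1634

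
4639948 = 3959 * 1172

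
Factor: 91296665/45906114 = 2^( - 1) * 3^ ( - 1)*5^1*23^(-1 )*151^( - 1 )*827^1 * 2203^(- 1)*  22079^1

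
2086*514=1072204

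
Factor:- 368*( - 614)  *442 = 99870784 = 2^6*13^1 * 17^1*  23^1*307^1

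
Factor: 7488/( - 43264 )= - 9/52  =  - 2^(-2)*3^2*13^(- 1)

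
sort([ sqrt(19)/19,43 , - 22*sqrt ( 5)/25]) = [- 22 *sqrt (5 ) /25 , sqrt(19)/19,  43]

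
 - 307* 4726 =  - 1450882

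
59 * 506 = 29854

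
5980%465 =400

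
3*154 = 462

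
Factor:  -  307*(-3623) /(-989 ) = -23^( - 1)*43^( - 1) * 307^1 * 3623^1 = -1112261/989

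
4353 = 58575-54222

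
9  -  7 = 2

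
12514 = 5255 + 7259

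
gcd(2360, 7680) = 40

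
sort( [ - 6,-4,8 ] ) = [-6, - 4,8] 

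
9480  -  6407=3073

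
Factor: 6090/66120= 2^( - 2 )*7^1*19^ ( - 1) = 7/76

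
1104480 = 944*1170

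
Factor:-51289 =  - 7^1*17^1 * 431^1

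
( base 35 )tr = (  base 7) 3016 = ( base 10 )1042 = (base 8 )2022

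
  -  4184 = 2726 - 6910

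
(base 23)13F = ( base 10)613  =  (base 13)382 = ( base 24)11D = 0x265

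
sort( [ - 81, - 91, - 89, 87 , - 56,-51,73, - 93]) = [ - 93, - 91,  -  89,-81, - 56, - 51, 73,87]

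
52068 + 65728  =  117796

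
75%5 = 0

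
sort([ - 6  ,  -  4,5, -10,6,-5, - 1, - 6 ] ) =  [ -10, - 6, - 6, - 5,  -  4,-1,5,6]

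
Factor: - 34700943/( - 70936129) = 3^1 * 11^( - 2)*313^( - 1 )*1583^1*1873^ ( - 1 )*7307^1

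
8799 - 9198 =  - 399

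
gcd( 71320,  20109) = 1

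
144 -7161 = -7017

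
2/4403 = 2/4403 = 0.00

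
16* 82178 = 1314848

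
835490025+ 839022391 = 1674512416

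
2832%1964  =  868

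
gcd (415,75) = 5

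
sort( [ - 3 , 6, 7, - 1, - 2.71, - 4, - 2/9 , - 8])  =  [ - 8, - 4, - 3,  -  2.71, - 1, - 2/9,6,7]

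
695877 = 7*99411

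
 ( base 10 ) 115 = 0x73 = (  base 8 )163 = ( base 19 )61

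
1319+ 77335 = 78654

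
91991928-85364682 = 6627246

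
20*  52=1040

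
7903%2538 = 289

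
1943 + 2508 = 4451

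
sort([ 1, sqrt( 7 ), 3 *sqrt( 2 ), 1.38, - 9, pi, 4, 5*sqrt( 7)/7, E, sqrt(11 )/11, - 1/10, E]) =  [ - 9,  -  1/10, sqrt( 11 )/11,1, 1.38,5*sqrt( 7) /7, sqrt (7), E , E , pi, 4, 3*sqrt( 2 )] 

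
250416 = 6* 41736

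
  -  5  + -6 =-11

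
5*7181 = 35905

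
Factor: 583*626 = 2^1*11^1*53^1 * 313^1= 364958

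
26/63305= 26/63305 = 0.00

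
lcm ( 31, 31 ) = 31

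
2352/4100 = 588/1025 = 0.57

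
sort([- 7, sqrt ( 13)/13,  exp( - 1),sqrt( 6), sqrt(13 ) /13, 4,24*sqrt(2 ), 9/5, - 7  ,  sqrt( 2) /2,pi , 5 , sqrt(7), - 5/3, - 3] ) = [ - 7, - 7,-3,- 5/3,sqrt( 13)/13, sqrt(13)/13, exp ( - 1 ),sqrt(2 ) /2, 9/5, sqrt(6), sqrt(7) , pi, 4,5, 24*sqrt(2 )] 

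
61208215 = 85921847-24713632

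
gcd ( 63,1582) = 7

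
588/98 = 6 = 6.00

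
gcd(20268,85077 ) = 9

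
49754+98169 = 147923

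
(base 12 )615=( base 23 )1F7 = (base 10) 881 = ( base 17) 30e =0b1101110001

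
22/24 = 11/12 = 0.92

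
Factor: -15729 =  - 3^1 * 7^2* 107^1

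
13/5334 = 13/5334 = 0.00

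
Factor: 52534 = 2^1*26267^1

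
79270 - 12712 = 66558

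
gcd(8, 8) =8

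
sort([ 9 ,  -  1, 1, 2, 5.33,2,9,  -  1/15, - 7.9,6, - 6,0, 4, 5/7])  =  [ - 7.9,-6, - 1,  -  1/15, 0, 5/7,1, 2, 2,4, 5.33, 6, 9,9]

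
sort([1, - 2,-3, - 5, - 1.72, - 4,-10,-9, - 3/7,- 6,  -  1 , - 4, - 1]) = [ - 10 , - 9, - 6, - 5, - 4, - 4 , - 3, - 2, - 1.72,-1, - 1, - 3/7,1]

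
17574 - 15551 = 2023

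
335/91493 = 335/91493 = 0.00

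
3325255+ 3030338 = 6355593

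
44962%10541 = 2798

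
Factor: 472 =2^3 *59^1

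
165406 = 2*82703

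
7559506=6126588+1432918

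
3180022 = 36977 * 86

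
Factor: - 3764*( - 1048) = 2^5 * 131^1*941^1 = 3944672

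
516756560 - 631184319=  - 114427759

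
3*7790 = 23370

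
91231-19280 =71951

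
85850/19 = 85850/19 = 4518.42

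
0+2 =2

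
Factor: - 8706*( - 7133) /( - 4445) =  - 2^1*3^1*5^(-1)*127^(-1)*1019^1*1451^1=-8871414/635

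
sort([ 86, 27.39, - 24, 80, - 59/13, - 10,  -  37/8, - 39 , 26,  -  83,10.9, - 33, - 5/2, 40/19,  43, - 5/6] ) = [ - 83,-39,-33, - 24, - 10, - 37/8, - 59/13 ,  -  5/2, - 5/6,40/19, 10.9,  26, 27.39,43,80, 86 ]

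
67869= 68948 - 1079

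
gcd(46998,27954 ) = 18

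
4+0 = 4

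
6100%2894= 312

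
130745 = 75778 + 54967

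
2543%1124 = 295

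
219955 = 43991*5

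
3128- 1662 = 1466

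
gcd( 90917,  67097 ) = 1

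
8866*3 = 26598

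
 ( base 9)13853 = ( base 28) c18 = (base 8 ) 22344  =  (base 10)9444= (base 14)3628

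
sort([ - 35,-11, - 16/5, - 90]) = [ - 90,  -  35,  -  11 , - 16/5]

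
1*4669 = 4669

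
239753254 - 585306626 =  - 345553372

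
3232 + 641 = 3873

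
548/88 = 6+5/22 = 6.23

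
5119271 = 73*70127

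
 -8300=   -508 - 7792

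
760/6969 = 760/6969 = 0.11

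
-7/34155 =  - 1 + 34148/34155=-0.00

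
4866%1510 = 336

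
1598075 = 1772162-174087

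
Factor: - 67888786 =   -  2^1*7^1 * 17^1 * 19^1*15013^1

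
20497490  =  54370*377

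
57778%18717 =1627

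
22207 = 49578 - 27371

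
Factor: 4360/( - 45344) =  - 5/52 = - 2^( - 2)*5^1 * 13^( - 1)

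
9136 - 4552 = 4584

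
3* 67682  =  203046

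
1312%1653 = 1312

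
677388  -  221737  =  455651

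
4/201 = 4/201 = 0.02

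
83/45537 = 83/45537 = 0.00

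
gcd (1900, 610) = 10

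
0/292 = 0 = 0.00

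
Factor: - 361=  - 19^2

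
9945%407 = 177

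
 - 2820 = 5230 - 8050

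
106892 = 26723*4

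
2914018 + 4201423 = 7115441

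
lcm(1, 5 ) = 5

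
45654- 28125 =17529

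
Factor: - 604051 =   -  7^1*86293^1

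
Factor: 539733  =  3^1*17^1*19^1*557^1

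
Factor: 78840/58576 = 9855/7322 = 2^( - 1)*3^3*5^1*7^( - 1 )* 73^1 * 523^( - 1 )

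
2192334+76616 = 2268950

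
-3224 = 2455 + -5679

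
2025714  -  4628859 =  -2603145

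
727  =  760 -33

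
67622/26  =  2600 + 11/13 = 2600.85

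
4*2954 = 11816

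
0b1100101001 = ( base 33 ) OH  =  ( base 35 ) N4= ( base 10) 809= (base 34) NR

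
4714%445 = 264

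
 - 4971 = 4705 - 9676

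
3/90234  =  1/30078 = 0.00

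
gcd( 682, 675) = 1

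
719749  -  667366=52383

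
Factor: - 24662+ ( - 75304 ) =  - 99966 = - 2^1*3^1*16661^1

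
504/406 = 1+7/29=1.24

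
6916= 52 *133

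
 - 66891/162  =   - 413 + 5/54  =  - 412.91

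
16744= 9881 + 6863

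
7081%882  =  25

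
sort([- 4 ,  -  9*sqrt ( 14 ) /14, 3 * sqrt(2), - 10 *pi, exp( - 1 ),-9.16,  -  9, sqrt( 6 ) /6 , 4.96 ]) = [ - 10*pi,- 9.16, - 9, - 4, -9*sqrt(14 )/14,exp( - 1),sqrt(6 )/6,3 * sqrt(2 ), 4.96]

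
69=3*23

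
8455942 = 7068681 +1387261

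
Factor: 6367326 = 2^1*3^1*7^1*151603^1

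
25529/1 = 25529 = 25529.00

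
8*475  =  3800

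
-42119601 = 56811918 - 98931519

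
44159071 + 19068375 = 63227446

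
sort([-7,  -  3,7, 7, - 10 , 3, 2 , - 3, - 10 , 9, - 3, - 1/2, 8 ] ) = [ - 10, - 10, - 7, - 3 , -3, - 3,  -  1/2,2, 3 , 7,  7, 8,9]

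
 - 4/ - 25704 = 1/6426= 0.00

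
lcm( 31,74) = 2294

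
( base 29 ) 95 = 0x10a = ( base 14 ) 150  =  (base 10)266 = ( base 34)7s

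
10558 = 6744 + 3814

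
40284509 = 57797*697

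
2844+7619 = 10463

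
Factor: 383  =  383^1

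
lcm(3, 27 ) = 27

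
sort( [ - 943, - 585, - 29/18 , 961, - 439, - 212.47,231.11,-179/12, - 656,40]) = [ - 943, - 656, - 585,-439, - 212.47, - 179/12 , -29/18, 40, 231.11, 961]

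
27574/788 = 13787/394 = 34.99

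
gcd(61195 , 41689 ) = 1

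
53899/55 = 53899/55 = 979.98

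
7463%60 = 23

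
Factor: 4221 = 3^2*7^1 * 67^1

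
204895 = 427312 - 222417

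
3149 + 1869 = 5018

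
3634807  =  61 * 59587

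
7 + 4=11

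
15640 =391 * 40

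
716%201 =113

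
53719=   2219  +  51500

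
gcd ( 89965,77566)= 1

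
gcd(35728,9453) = 1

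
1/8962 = 1/8962 = 0.00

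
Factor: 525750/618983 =2^1*3^1*5^3*883^( - 1) = 750/883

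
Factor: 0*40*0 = 0=0^1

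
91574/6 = 15262+ 1/3 = 15262.33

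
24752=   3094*8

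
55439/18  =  55439/18 = 3079.94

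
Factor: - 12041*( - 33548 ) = 2^2*8387^1*12041^1 =403951468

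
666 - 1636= - 970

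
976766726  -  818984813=157781913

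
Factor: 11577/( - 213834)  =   -2^( - 1)*17^1 *157^( - 1) = - 17/314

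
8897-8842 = 55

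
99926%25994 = 21944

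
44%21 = 2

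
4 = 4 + 0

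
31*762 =23622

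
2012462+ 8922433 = 10934895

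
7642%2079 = 1405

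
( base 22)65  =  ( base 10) 137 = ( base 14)9B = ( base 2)10001001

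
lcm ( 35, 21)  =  105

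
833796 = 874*954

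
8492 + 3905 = 12397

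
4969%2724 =2245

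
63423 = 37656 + 25767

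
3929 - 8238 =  - 4309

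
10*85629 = 856290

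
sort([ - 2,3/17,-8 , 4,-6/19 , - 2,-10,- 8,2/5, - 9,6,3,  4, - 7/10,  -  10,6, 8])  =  [ - 10,- 10, - 9,  -  8 , - 8, - 2, - 2, - 7/10,-6/19,3/17,2/5,3 , 4,4, 6,6,  8 ]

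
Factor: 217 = 7^1*31^1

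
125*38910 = 4863750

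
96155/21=96155/21 = 4578.81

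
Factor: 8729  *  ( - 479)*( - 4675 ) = 5^2*7^1*11^1*17^1*29^1*43^1 * 479^1=19547067925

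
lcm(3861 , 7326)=285714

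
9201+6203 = 15404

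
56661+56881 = 113542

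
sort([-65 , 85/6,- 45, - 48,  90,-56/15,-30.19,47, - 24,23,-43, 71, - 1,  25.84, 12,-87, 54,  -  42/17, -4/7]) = [ - 87, - 65,  -  48,-45,-43,-30.19,- 24, - 56/15, - 42/17,- 1, - 4/7,12, 85/6,23,  25.84,47  ,  54,71,90]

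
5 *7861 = 39305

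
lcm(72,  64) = 576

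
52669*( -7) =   -  368683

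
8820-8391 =429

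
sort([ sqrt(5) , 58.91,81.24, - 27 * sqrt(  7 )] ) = [ - 27*sqrt( 7),sqrt( 5 ), 58.91,81.24 ] 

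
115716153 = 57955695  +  57760458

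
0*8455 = 0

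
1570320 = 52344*30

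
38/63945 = 38/63945 = 0.00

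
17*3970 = 67490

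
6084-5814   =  270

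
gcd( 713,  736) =23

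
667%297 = 73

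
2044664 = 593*3448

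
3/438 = 1/146 = 0.01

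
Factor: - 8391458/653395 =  - 2^1*5^(-1)*17^ (-1)*23^1*7687^( - 1) * 182423^1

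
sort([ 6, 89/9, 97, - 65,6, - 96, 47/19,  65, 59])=[ - 96, -65,47/19,6,6,89/9 , 59 , 65,97 ]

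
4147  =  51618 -47471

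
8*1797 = 14376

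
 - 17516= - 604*29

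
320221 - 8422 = 311799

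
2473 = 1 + 2472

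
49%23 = 3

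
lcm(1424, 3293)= 52688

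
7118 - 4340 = 2778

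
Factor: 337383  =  3^2 * 19^1 * 1973^1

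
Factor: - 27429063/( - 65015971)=3^1*67^1*1049^ ( - 1)*61979^ ( - 1 )*136463^1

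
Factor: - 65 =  - 5^1 * 13^1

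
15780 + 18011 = 33791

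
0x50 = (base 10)80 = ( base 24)38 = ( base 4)1100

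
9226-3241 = 5985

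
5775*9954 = 57484350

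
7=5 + 2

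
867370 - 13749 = 853621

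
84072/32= 2627 +1/4= 2627.25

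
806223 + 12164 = 818387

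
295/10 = 29 + 1/2 = 29.50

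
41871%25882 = 15989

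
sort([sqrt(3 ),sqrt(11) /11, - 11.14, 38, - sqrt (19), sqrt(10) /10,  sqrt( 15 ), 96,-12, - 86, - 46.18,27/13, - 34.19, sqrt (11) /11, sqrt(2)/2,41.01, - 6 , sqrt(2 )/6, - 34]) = [ - 86, - 46.18, - 34.19, - 34, - 12, - 11.14,-6, - sqrt( 19 ),sqrt(2)/6, sqrt( 11)/11, sqrt( 11 ) /11, sqrt( 10 )/10,sqrt( 2 ) /2, sqrt (3), 27/13 , sqrt ( 15), 38 , 41.01,96 ]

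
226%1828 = 226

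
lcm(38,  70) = 1330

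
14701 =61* 241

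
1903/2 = 951 + 1/2 = 951.50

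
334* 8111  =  2709074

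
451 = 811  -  360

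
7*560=3920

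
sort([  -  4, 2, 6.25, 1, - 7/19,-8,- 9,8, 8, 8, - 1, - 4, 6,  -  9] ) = [ - 9,  -  9,-8, - 4, - 4,-1, - 7/19, 1 , 2, 6, 6.25,8, 8,8]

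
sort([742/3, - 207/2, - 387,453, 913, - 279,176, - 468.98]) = [  -  468.98,-387, - 279, - 207/2, 176,742/3,  453,913 ]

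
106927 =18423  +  88504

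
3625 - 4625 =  - 1000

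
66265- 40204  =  26061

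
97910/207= 472 + 206/207=473.00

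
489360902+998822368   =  1488183270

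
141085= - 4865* ( - 29) 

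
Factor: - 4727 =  - 29^1*163^1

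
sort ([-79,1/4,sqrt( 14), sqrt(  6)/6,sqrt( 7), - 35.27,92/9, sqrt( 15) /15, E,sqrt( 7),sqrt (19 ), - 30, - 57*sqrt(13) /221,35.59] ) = [ - 79,-35.27, - 30, -57*sqrt( 13)/221,1/4,sqrt(15)/15,sqrt( 6)/6,  sqrt( 7 ), sqrt( 7 ), E,sqrt( 14),sqrt( 19), 92/9, 35.59] 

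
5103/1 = 5103 = 5103.00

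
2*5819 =11638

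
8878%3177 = 2524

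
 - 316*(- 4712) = 1488992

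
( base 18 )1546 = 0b1110101101010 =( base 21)h1c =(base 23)E59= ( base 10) 7530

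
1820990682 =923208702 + 897781980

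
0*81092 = 0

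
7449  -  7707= -258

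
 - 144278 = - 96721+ -47557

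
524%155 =59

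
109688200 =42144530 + 67543670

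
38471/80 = 38471/80 = 480.89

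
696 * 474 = 329904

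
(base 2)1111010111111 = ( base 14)2C23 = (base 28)a13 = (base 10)7871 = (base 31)85S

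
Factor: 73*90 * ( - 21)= -137970 = - 2^1*3^3 * 5^1*7^1*73^1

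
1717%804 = 109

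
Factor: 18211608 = 2^3 * 3^3* 84313^1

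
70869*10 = 708690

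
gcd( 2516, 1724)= 4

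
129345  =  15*8623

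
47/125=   47/125 = 0.38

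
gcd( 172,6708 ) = 172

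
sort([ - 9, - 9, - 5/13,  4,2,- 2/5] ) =[- 9, - 9, - 2/5,- 5/13,2,4 ] 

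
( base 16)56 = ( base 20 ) 46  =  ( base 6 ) 222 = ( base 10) 86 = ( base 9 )105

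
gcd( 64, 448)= 64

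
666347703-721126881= -54779178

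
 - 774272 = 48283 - 822555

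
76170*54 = 4113180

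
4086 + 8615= 12701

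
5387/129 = 5387/129 = 41.76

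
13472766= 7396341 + 6076425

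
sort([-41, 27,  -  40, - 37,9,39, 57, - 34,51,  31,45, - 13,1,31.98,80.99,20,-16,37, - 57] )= [ -57,- 41 , - 40, - 37, - 34, - 16,-13,1,9 , 20,27,31,31.98 , 37, 39,45, 51, 57,80.99 ] 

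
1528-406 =1122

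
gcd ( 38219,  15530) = 1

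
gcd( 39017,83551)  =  1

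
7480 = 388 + 7092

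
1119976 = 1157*968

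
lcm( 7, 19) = 133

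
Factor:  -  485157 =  - 3^1*59^1*  2741^1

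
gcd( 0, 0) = 0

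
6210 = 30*207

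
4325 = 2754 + 1571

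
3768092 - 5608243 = -1840151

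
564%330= 234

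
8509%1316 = 613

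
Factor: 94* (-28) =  - 2632 = - 2^3*7^1*47^1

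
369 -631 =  - 262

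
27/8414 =27/8414   =  0.00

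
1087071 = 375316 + 711755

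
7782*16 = 124512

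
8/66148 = 2/16537 = 0.00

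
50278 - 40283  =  9995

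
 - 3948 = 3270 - 7218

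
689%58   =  51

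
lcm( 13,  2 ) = 26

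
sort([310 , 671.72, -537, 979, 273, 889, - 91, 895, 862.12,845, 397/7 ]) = [ - 537, - 91, 397/7, 273,  310, 671.72 , 845,862.12,889, 895, 979]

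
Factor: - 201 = - 3^1*67^1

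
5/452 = 5/452=0.01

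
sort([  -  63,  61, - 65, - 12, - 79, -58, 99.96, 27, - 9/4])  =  [ - 79, - 65, - 63, - 58, - 12, - 9/4,27,61,99.96]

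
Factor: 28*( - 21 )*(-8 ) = 2^5*3^1 * 7^2 = 4704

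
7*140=980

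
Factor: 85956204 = 2^2*3^1*7163017^1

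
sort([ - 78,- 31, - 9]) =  [-78,-31, - 9]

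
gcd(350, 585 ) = 5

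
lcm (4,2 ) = 4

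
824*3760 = 3098240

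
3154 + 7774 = 10928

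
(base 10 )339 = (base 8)523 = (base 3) 110120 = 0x153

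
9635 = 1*9635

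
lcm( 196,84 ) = 588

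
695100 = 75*9268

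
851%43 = 34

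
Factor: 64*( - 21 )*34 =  - 2^7*3^1*7^1*17^1 = - 45696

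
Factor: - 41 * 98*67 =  - 2^1*7^2*41^1*67^1 = - 269206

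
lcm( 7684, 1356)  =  23052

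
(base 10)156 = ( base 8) 234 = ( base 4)2130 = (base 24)6c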